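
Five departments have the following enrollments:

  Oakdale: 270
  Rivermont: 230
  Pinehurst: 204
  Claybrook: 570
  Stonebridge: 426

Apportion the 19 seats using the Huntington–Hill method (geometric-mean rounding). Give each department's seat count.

With divisor 91: modified quotas Oakdale 2.967, Rivermont 2.527, Pinehurst 2.242, Claybrook 6.264, Stonebridge 4.681.
Geometric-mean thresholds: Oakdale √(2·3)=2.449, Rivermont √(2·3)=2.449, Pinehurst √(2·3)=2.449, Claybrook √(6·7)=6.481, Stonebridge √(4·5)=4.472.
Each quota rounded against its threshold gives Oakdale 3, Rivermont 3, Pinehurst 2, Claybrook 6, Stonebridge 5 (total 19).

Oakdale: 3, Rivermont: 3, Pinehurst: 2, Claybrook: 6, Stonebridge: 5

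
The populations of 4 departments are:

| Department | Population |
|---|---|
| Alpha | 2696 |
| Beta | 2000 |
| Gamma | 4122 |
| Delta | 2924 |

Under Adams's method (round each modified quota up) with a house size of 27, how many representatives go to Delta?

7

Standard divisor 11742/27 ≈ 434.889; standard quotas: Alpha 6.199, Beta 4.599, Gamma 9.478, Delta 6.724.
Rounding up gives 7, 5, 10, 7 = 29 seats, so the divisor must be adjusted.
With modified divisor 470: modified quotas Alpha 5.736, Beta 4.255, Gamma 8.770, Delta 6.221.
Rounding up: Alpha 6, Beta 5, Gamma 9, Delta 7 (total 27).
Delta receives 7.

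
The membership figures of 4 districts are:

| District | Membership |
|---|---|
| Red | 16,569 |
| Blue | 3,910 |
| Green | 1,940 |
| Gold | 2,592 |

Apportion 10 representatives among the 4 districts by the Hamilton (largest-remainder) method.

The standard divisor is 25011/10 ≈ 2501.1.
Standard quotas: Red 6.6247, Blue 1.5633, Green 0.7757, Gold 1.0363.
Lower quotas: Red 6, Blue 1, Green 0, Gold 1 (sum 8, leaving 2 seats).
Remainders in descending order: Green 0.7757, Red 0.6247, Blue 0.5633, Gold 0.0363.
The surplus seats go to Green, Red.

Red 7; Blue 1; Green 1; Gold 1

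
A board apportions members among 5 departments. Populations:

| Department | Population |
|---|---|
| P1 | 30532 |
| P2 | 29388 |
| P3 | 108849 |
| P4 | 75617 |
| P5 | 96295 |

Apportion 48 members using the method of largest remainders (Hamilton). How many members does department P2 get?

The standard divisor is 340681/48 ≈ 7097.521.
Standard quotas: P1 4.3018, P2 4.1406, P3 15.3362, P4 10.6540, P5 13.5674.
Lower quotas: P1 4, P2 4, P3 15, P4 10, P5 13 (sum 46, leaving 2 seats).
Remainders in descending order: P4 0.6540, P5 0.5674, P3 0.3362, P1 0.3018, P2 0.1406.
The surplus seats go to P4, P5.
P2 receives 4.

4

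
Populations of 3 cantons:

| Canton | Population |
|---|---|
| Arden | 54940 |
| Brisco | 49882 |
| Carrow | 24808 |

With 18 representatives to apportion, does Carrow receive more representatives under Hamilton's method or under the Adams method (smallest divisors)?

Adams

Hamilton: Arden 8, Brisco 7, Carrow 3.
Adams: Arden 7, Brisco 7, Carrow 4.
Carrow gets 3 under Hamilton and 4 under Adams.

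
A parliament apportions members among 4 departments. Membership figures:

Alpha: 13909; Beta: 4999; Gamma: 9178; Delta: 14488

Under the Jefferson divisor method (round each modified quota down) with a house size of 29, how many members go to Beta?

3

Standard divisor 42574/29 ≈ 1468.069; standard quotas: Alpha 9.474, Beta 3.405, Gamma 6.252, Delta 9.869.
Rounding down gives 9, 3, 6, 9 = 27 seats, so the divisor must be adjusted.
With modified divisor 1350: modified quotas Alpha 10.303, Beta 3.703, Gamma 6.799, Delta 10.732.
Rounding down: Alpha 10, Beta 3, Gamma 6, Delta 10 (total 29).
Beta receives 3.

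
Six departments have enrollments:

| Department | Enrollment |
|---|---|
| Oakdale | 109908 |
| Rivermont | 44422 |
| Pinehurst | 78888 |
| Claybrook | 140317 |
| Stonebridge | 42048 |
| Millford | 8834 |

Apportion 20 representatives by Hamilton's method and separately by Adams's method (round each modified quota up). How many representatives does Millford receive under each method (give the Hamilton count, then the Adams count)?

0 and 1

Hamilton: Oakdale 5, Rivermont 2, Pinehurst 4, Claybrook 7, Stonebridge 2, Millford 0.
Adams: Oakdale 5, Rivermont 2, Pinehurst 4, Claybrook 6, Stonebridge 2, Millford 1.
Millford gets 0 under Hamilton and 1 under Adams.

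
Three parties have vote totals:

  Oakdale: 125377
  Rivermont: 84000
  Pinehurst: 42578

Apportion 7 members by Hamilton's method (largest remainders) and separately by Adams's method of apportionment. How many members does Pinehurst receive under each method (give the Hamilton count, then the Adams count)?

Hamilton: Oakdale 4, Rivermont 2, Pinehurst 1.
Adams: Oakdale 3, Rivermont 2, Pinehurst 2.
Pinehurst gets 1 under Hamilton and 2 under Adams.

1 and 2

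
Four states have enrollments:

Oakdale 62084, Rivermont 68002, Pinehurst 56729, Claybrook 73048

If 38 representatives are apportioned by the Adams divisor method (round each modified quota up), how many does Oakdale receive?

Standard divisor 259863/38 ≈ 6838.5; standard quotas: Oakdale 9.079, Rivermont 9.944, Pinehurst 8.296, Claybrook 10.682.
Rounding up gives 10, 10, 9, 11 = 40 seats, so the divisor must be adjusted.
With modified divisor 7200: modified quotas Oakdale 8.623, Rivermont 9.445, Pinehurst 7.879, Claybrook 10.146.
Rounding up: Oakdale 9, Rivermont 10, Pinehurst 8, Claybrook 11 (total 38).
Oakdale receives 9.

9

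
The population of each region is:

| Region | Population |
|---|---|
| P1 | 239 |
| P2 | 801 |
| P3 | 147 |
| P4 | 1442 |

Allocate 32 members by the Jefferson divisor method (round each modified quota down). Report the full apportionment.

Standard divisor 2629/32 ≈ 82.156; standard quotas: P1 2.909, P2 9.750, P3 1.789, P4 17.552.
Rounding down gives 2, 9, 1, 17 = 29 seats, so the divisor must be adjusted.
With modified divisor 78: modified quotas P1 3.064, P2 10.269, P3 1.885, P4 18.487.
Rounding down: P1 3, P2 10, P3 1, P4 18 (total 32).

P1 3, P2 10, P3 1, P4 18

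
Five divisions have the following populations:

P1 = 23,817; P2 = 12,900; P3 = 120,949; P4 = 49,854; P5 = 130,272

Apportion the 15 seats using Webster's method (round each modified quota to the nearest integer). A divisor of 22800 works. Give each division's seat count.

With modified divisor 22800: modified quotas P1 1.045, P2 0.566, P3 5.305, P4 2.187, P5 5.714.
Rounding to the nearest integer: P1 1, P2 1, P3 5, P4 2, P5 6 (total 15).

P1=1, P2=1, P3=5, P4=2, P5=6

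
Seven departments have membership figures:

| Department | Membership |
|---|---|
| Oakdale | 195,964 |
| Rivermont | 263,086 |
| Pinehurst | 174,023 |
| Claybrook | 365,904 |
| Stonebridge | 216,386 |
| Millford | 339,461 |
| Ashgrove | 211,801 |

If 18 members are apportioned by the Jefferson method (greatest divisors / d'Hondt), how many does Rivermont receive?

3

Standard divisor 1766625/18 ≈ 98145.833; standard quotas: Oakdale 1.997, Rivermont 2.681, Pinehurst 1.773, Claybrook 3.728, Stonebridge 2.205, Millford 3.459, Ashgrove 2.158.
Rounding down gives 1, 2, 1, 3, 2, 3, 2 = 14 seats, so the divisor must be adjusted.
With modified divisor 85900: modified quotas Oakdale 2.281, Rivermont 3.063, Pinehurst 2.026, Claybrook 4.260, Stonebridge 2.519, Millford 3.952, Ashgrove 2.466.
Rounding down: Oakdale 2, Rivermont 3, Pinehurst 2, Claybrook 4, Stonebridge 2, Millford 3, Ashgrove 2 (total 18).
Rivermont receives 3.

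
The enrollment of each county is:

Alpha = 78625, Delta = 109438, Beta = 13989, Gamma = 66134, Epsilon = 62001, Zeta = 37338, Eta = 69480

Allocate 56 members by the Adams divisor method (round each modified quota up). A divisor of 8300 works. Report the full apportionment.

Alpha=10, Delta=14, Beta=2, Gamma=8, Epsilon=8, Zeta=5, Eta=9

With modified divisor 8300: modified quotas Alpha 9.473, Delta 13.185, Beta 1.685, Gamma 7.968, Epsilon 7.470, Zeta 4.499, Eta 8.371.
Rounding up: Alpha 10, Delta 14, Beta 2, Gamma 8, Epsilon 8, Zeta 5, Eta 9 (total 56).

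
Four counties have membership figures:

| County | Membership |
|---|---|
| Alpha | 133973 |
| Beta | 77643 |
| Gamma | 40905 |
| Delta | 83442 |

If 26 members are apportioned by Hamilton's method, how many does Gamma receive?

The standard divisor is 335963/26 ≈ 12921.654.
Standard quotas: Alpha 10.3681, Beta 6.0088, Gamma 3.1656, Delta 6.4575.
Lower quotas: Alpha 10, Beta 6, Gamma 3, Delta 6 (sum 25, leaving 1 seat).
Remainders in descending order: Delta 0.4575, Alpha 0.3681, Gamma 0.1656, Beta 0.0088.
The surplus seat goes to Delta.
Gamma receives 3.

3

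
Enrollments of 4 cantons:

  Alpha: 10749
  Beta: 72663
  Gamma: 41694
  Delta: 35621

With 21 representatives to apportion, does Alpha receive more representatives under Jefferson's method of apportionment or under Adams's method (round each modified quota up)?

Jefferson: Alpha 1, Beta 10, Gamma 5, Delta 5.
Adams: Alpha 2, Beta 9, Gamma 5, Delta 5.
Alpha gets 1 under Jefferson and 2 under Adams.

Adams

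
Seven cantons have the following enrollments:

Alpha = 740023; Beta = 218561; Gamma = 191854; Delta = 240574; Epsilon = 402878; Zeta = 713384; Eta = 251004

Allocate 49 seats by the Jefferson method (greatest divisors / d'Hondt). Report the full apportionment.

Standard divisor 2758278/49 ≈ 56291.388; standard quotas: Alpha 13.146, Beta 3.883, Gamma 3.408, Delta 4.274, Epsilon 7.157, Zeta 12.673, Eta 4.459.
Rounding down gives 13, 3, 3, 4, 7, 12, 4 = 46 seats, so the divisor must be adjusted.
With modified divisor 51900: modified quotas Alpha 14.259, Beta 4.211, Gamma 3.697, Delta 4.635, Epsilon 7.763, Zeta 13.745, Eta 4.836.
Rounding down: Alpha 14, Beta 4, Gamma 3, Delta 4, Epsilon 7, Zeta 13, Eta 4 (total 49).

Alpha=14; Beta=4; Gamma=3; Delta=4; Epsilon=7; Zeta=13; Eta=4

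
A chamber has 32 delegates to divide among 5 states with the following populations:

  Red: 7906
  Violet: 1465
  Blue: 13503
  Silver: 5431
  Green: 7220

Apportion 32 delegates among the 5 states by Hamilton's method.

Red: 7, Violet: 1, Blue: 12, Silver: 5, Green: 7

Standard divisor: 35525 ÷ 32 ≈ 1110.156.
Standard quotas: Red 7.1215, Violet 1.3196, Blue 12.1632, Silver 4.8921, Green 6.5036.
Lower quotas: Red 7, Violet 1, Blue 12, Silver 4, Green 6 (sum 30, leaving 2 seats).
Remainders in descending order: Silver 0.8921, Green 0.5036, Violet 0.3196, Blue 0.1632, Red 0.1215.
Largest remainders: Silver, Green receive the extra seats.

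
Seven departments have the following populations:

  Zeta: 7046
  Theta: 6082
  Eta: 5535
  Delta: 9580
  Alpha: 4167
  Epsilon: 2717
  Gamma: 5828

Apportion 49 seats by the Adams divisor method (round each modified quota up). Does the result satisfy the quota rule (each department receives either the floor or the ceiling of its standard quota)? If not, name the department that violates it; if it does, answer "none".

Standard quotas: Zeta 8.430, Theta 7.277, Eta 6.622, Delta 11.462, Alpha 4.986, Epsilon 3.251, Gamma 6.973.
Adams allocation: Zeta 8, Theta 7, Eta 7, Delta 11, Alpha 5, Epsilon 4, Gamma 7.
Every allocation lies between the lower and upper quota.

none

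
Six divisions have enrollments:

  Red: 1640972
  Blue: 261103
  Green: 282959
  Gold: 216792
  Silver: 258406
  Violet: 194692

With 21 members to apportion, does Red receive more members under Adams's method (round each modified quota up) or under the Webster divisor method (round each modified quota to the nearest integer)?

Adams: Red 11, Blue 2, Green 2, Gold 2, Silver 2, Violet 2.
Webster: Red 12, Blue 2, Green 2, Gold 2, Silver 2, Violet 1.
Red gets 11 under Adams and 12 under Webster.

Webster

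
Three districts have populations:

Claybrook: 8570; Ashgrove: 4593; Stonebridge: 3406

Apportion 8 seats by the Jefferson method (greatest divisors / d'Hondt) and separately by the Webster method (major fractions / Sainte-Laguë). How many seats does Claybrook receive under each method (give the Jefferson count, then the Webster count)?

Jefferson: Claybrook 5, Ashgrove 2, Stonebridge 1.
Webster: Claybrook 4, Ashgrove 2, Stonebridge 2.
Claybrook gets 5 under Jefferson and 4 under Webster.

5 and 4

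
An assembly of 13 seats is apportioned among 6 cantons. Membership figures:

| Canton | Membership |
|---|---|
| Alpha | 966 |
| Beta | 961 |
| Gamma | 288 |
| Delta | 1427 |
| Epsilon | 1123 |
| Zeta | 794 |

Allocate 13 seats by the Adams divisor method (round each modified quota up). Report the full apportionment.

Alpha 2, Beta 2, Gamma 1, Delta 3, Epsilon 3, Zeta 2

Standard divisor 5559/13 ≈ 427.615; standard quotas: Alpha 2.259, Beta 2.247, Gamma 0.674, Delta 3.337, Epsilon 2.626, Zeta 1.857.
Rounding up gives 3, 3, 1, 4, 3, 2 = 16 seats, so the divisor must be adjusted.
With modified divisor 500: modified quotas Alpha 1.932, Beta 1.922, Gamma 0.576, Delta 2.854, Epsilon 2.246, Zeta 1.588.
Rounding up: Alpha 2, Beta 2, Gamma 1, Delta 3, Epsilon 3, Zeta 2 (total 13).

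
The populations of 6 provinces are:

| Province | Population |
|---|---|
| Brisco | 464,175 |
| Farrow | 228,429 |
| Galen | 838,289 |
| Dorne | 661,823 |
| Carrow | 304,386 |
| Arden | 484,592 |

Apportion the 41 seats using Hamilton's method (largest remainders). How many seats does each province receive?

Total 2981694; standard divisor 2981694/41 ≈ 72724.244.
Standard quotas: Brisco 6.3827, Farrow 3.1410, Galen 11.5270, Dorne 9.1004, Carrow 4.1855, Arden 6.6634.
Lower quotas: Brisco 6, Farrow 3, Galen 11, Dorne 9, Carrow 4, Arden 6 (sum 39, leaving 2 seats).
Remainders in descending order: Arden 0.6634, Galen 0.5270, Brisco 0.3827, Carrow 0.1855, Farrow 0.1410, Dorne 0.1004.
The surplus seats go to Arden, Galen.

Brisco 6; Farrow 3; Galen 12; Dorne 9; Carrow 4; Arden 7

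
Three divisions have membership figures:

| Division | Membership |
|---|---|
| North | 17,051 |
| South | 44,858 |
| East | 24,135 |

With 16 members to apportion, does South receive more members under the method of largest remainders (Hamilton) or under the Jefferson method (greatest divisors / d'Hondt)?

Hamilton: North 3, South 8, East 5.
Jefferson: North 3, South 9, East 4.
South gets 8 under Hamilton and 9 under Jefferson.

Jefferson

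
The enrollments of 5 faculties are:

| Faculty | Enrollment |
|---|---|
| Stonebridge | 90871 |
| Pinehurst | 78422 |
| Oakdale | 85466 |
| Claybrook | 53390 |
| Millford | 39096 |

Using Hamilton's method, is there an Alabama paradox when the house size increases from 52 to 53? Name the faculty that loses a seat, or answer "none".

At 52 seats: Stonebridge 13, Pinehurst 12, Oakdale 13, Claybrook 8, Millford 6.
At 53 seats: Stonebridge 14, Pinehurst 12, Oakdale 13, Claybrook 8, Millford 6.
No faculty's allocation decreased.

none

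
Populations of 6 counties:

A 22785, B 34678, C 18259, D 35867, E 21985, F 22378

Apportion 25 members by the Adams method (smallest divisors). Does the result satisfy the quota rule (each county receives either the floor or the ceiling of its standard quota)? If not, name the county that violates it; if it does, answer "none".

none

Standard quotas: A 3.653, B 5.559, C 2.927, D 5.750, E 3.524, F 3.587.
Adams allocation: A 4, B 5, C 3, D 5, E 4, F 4.
Every allocation lies between the lower and upper quota.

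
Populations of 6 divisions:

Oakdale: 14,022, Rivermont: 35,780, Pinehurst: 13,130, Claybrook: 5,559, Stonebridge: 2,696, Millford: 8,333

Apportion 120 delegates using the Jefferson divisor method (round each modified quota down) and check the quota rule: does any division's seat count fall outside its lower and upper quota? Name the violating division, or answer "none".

Standard quotas: Oakdale 21.160, Rivermont 53.994, Pinehurst 19.814, Claybrook 8.389, Stonebridge 4.068, Millford 12.575.
Jefferson allocation: Oakdale 21, Rivermont 55, Pinehurst 20, Claybrook 8, Stonebridge 4, Millford 12.
Rivermont has quota 53.994 (lower 53, upper 54) but receives 55 — outside the quota interval.

Rivermont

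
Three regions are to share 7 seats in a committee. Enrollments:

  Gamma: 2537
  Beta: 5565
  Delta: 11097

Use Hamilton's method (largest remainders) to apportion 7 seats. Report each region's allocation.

Total 19199; standard divisor 19199/7 ≈ 2742.714.
Standard quotas: Gamma 0.9250, Beta 2.0290, Delta 4.0460.
Lower quotas: Gamma 0, Beta 2, Delta 4 (sum 6, leaving 1 seat).
Remainders in descending order: Gamma 0.9250, Delta 0.0460, Beta 0.0290.
The surplus seat goes to Gamma.

Gamma 1; Beta 2; Delta 4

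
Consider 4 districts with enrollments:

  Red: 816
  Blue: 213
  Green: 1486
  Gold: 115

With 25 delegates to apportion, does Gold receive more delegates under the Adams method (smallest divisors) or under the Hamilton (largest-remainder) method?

Adams

Adams: Red 8, Blue 2, Green 13, Gold 2.
Hamilton: Red 8, Blue 2, Green 14, Gold 1.
Gold gets 2 under Adams and 1 under Hamilton.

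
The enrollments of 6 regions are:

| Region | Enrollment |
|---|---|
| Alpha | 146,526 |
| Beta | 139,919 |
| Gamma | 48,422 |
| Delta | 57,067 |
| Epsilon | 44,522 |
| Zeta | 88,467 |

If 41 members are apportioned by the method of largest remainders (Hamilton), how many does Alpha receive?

11

Total 524923; standard divisor 524923/41 = 12803.
Standard quotas: Alpha 11.4447, Beta 10.9286, Gamma 3.7821, Delta 4.4573, Epsilon 3.4775, Zeta 6.9099.
Lower quotas: Alpha 11, Beta 10, Gamma 3, Delta 4, Epsilon 3, Zeta 6 (sum 37, leaving 4 seats).
Remainders in descending order: Beta 0.9286, Zeta 0.9099, Gamma 0.7821, Epsilon 0.4775, Delta 0.4573, Alpha 0.4447.
Largest remainders: Beta, Zeta, Gamma, Epsilon receive the extra seats.
Alpha receives 11.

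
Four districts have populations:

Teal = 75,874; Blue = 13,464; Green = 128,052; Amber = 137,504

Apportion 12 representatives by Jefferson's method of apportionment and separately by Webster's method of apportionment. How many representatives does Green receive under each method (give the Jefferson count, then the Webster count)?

5 and 4

Jefferson: Teal 2, Blue 0, Green 5, Amber 5.
Webster: Teal 3, Blue 0, Green 4, Amber 5.
Green gets 5 under Jefferson and 4 under Webster.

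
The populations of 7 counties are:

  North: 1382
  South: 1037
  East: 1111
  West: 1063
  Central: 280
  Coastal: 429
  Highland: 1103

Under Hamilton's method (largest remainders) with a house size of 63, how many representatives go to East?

Total 6405; standard divisor 6405/63 ≈ 101.667.
Standard quotas: North 13.593, South 10.200, East 10.928, West 10.456, Central 2.754, Coastal 4.220, Highland 10.849.
Lower quotas: North 13, South 10, East 10, West 10, Central 2, Coastal 4, Highland 10 (sum 59, leaving 4 seats).
Remainders in descending order: East 0.928, Highland 0.849, Central 0.754, North 0.593, West 0.456, Coastal 0.220, South 0.200.
The surplus seats go to East, Highland, Central, North.
East receives 11.

11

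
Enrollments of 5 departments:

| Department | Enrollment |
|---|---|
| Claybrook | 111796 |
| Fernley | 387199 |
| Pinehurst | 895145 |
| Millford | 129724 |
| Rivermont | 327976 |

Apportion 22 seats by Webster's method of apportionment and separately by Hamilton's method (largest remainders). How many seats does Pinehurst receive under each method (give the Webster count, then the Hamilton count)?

10 and 11

Webster: Claybrook 1, Fernley 5, Pinehurst 10, Millford 2, Rivermont 4.
Hamilton: Claybrook 1, Fernley 5, Pinehurst 11, Millford 1, Rivermont 4.
Pinehurst gets 10 under Webster and 11 under Hamilton.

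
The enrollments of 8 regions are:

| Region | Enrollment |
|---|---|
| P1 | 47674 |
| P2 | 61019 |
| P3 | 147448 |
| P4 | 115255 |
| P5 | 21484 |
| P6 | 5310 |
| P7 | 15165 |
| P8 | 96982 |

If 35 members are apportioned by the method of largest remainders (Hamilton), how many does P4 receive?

The standard divisor is 510337/35 ≈ 14581.057.
Standard quotas: P1 3.2696, P2 4.1848, P3 10.1123, P4 7.9044, P5 1.4734, P6 0.3642, P7 1.0400, P8 6.6512.
Lower quotas: P1 3, P2 4, P3 10, P4 7, P5 1, P6 0, P7 1, P8 6 (sum 32, leaving 3 seats).
Remainders in descending order: P4 0.9044, P8 0.6512, P5 0.4734, P6 0.3642, P1 0.2696, P2 0.1848, P3 0.1123, P7 0.0400.
Largest remainders: P4, P8, P5 receive the extra seats.
P4 receives 8.

8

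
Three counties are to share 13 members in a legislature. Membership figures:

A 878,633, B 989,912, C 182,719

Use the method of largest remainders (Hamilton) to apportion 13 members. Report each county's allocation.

The standard divisor is 2051264/13 ≈ 157789.538.
Standard quotas: A 5.5684, B 6.2736, C 1.1580.
Lower quotas: A 5, B 6, C 1 (sum 12, leaving 1 seat).
Remainders in descending order: A 0.5684, B 0.2736, C 0.1580.
The surplus seat goes to A.

A: 6, B: 6, C: 1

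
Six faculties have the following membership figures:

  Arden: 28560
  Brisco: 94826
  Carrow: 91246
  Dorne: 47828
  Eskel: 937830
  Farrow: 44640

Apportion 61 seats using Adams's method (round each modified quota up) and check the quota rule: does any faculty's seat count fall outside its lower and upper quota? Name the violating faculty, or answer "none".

Standard quotas: Arden 1.399, Brisco 4.646, Carrow 4.471, Dorne 2.344, Eskel 45.952, Farrow 2.187.
Adams allocation: Arden 2, Brisco 5, Carrow 5, Dorne 3, Eskel 43, Farrow 3.
Eskel has quota 45.952 (lower 45, upper 46) but receives 43 — outside the quota interval.

Eskel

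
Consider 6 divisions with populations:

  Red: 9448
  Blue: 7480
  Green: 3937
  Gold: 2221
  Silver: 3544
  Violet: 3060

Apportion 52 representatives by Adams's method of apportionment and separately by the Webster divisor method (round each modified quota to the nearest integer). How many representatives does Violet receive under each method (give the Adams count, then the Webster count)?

6 and 5

Adams: Red 16, Blue 13, Green 7, Gold 4, Silver 6, Violet 6.
Webster: Red 17, Blue 13, Green 7, Gold 4, Silver 6, Violet 5.
Violet gets 6 under Adams and 5 under Webster.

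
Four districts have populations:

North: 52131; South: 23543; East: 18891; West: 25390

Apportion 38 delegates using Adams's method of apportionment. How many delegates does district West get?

8

Standard divisor 119955/38 ≈ 3156.711; standard quotas: North 16.514, South 7.458, East 5.984, West 8.043.
Rounding up gives 17, 8, 6, 9 = 40 seats, so the divisor must be adjusted.
With modified divisor 3300: modified quotas North 15.797, South 7.134, East 5.725, West 7.694.
Rounding up: North 16, South 8, East 6, West 8 (total 38).
West receives 8.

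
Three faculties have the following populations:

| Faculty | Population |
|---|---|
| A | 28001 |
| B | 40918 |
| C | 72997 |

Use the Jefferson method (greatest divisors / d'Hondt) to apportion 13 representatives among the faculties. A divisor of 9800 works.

With modified divisor 9800: modified quotas A 2.857, B 4.175, C 7.449.
Rounding down: A 2, B 4, C 7 (total 13).

A 2, B 4, C 7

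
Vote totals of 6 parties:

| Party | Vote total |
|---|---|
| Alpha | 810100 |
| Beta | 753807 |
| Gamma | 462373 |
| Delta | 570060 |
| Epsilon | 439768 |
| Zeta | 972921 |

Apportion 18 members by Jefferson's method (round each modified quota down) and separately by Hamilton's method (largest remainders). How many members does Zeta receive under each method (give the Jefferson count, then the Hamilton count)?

Jefferson: Alpha 4, Beta 3, Gamma 2, Delta 2, Epsilon 2, Zeta 5.
Hamilton: Alpha 4, Beta 3, Gamma 2, Delta 3, Epsilon 2, Zeta 4.
Zeta gets 5 under Jefferson and 4 under Hamilton.

5 and 4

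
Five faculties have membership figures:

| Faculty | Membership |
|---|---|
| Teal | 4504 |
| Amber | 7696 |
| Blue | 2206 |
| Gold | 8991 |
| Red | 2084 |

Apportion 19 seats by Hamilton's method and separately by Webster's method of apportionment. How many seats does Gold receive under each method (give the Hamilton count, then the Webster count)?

7 and 6

Hamilton: Teal 3, Amber 6, Blue 2, Gold 7, Red 1.
Webster: Teal 3, Amber 6, Blue 2, Gold 6, Red 2.
Gold gets 7 under Hamilton and 6 under Webster.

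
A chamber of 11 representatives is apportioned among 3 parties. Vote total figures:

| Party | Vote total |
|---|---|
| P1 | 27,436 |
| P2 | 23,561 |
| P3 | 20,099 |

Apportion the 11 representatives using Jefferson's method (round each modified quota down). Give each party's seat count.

Standard divisor 71096/11 ≈ 6463.273; standard quotas: P1 4.245, P2 3.645, P3 3.110.
Rounding down gives 4, 3, 3 = 10 seats, so the divisor must be adjusted.
With modified divisor 5700: modified quotas P1 4.813, P2 4.134, P3 3.526.
Rounding down: P1 4, P2 4, P3 3 (total 11).

P1: 4, P2: 4, P3: 3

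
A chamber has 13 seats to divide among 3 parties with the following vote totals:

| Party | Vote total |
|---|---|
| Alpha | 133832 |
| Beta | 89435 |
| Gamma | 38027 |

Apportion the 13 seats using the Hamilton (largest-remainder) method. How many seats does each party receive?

Alpha: 7; Beta: 4; Gamma: 2

Standard divisor: 261294 ÷ 13 ≈ 20099.538.
Standard quotas: Alpha 6.6585, Beta 4.4496, Gamma 1.8919.
Lower quotas: Alpha 6, Beta 4, Gamma 1 (sum 11, leaving 2 seats).
Remainders in descending order: Gamma 0.8919, Alpha 0.6585, Beta 0.4496.
The surplus seats go to Gamma, Alpha.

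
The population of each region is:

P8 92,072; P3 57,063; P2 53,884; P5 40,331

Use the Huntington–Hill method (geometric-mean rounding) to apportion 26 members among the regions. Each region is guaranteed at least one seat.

With divisor 9362: modified quotas P8 9.835, P3 6.095, P2 5.756, P5 4.308.
Geometric-mean thresholds: P8 √(9·10)=9.487, P3 √(6·7)=6.481, P2 √(5·6)=5.477, P5 √(4·5)=4.472.
Each quota rounded against its threshold gives P8 10, P3 6, P2 6, P5 4 (total 26).

P8 10, P3 6, P2 6, P5 4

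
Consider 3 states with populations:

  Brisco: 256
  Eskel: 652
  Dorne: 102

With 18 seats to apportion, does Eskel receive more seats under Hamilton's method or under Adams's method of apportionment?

Hamilton

Hamilton: Brisco 4, Eskel 12, Dorne 2.
Adams: Brisco 5, Eskel 11, Dorne 2.
Eskel gets 12 under Hamilton and 11 under Adams.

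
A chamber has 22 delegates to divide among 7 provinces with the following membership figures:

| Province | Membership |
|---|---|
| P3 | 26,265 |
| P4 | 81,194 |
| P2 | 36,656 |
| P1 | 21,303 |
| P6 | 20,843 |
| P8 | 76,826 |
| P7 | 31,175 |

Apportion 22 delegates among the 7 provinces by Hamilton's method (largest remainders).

P3: 2, P4: 6, P2: 3, P1: 2, P6: 1, P8: 6, P7: 2

The standard divisor is 294262/22 ≈ 13375.545.
Standard quotas: P3 1.9637, P4 6.0703, P2 2.7405, P1 1.5927, P6 1.5583, P8 5.7438, P7 2.3307.
Lower quotas: P3 1, P4 6, P2 2, P1 1, P6 1, P8 5, P7 2 (sum 18, leaving 4 seats).
Remainders in descending order: P3 0.9637, P8 0.7438, P2 0.7405, P1 0.5927, P6 0.5583, P7 0.3307, P4 0.0703.
Largest remainders: P3, P8, P2, P1 receive the extra seats.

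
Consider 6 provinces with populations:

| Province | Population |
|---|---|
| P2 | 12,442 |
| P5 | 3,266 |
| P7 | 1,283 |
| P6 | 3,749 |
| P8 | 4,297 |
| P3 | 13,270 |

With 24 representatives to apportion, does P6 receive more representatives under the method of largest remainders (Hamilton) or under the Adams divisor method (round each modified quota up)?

Hamilton: P2 8, P5 2, P7 1, P6 2, P8 3, P3 8.
Adams: P2 7, P5 2, P7 1, P6 3, P8 3, P3 8.
P6 gets 2 under Hamilton and 3 under Adams.

Adams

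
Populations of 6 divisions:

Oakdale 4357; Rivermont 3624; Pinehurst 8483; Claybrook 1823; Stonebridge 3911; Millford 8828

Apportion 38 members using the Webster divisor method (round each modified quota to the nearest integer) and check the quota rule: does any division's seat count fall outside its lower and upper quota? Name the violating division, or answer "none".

Standard quotas: Oakdale 5.336, Rivermont 4.439, Pinehurst 10.390, Claybrook 2.233, Stonebridge 4.790, Millford 10.812.
Webster allocation: Oakdale 5, Rivermont 4, Pinehurst 11, Claybrook 2, Stonebridge 5, Millford 11.
Every allocation lies between the lower and upper quota.

none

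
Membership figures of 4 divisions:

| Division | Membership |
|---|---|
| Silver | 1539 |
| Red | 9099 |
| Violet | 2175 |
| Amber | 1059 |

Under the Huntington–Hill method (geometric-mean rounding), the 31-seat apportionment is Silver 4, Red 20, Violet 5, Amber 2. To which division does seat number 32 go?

Priority for the next seat is population ÷ (√(s·(s+1))).
Priorities: Silver 344.131, Red 443.986, Violet 397.099, Amber 432.335.
Highest priority: Red.

Red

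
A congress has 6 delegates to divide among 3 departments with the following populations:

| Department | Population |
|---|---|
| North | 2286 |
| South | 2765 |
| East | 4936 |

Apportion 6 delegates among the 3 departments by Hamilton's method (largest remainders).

The standard divisor is 9987/6 ≈ 1664.5.
Standard quotas: North 1.373, South 1.661, East 2.965.
Lower quotas: North 1, South 1, East 2 (sum 4, leaving 2 seats).
Remainders in descending order: East 0.965, South 0.661, North 0.373.
The surplus seats go to East, South.

North 1; South 2; East 3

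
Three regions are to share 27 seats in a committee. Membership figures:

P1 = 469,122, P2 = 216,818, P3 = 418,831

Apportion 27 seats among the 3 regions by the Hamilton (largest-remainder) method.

P1 12, P2 5, P3 10

Standard divisor: 1104771 ÷ 27 ≈ 40917.444.
Standard quotas: P1 11.4651, P2 5.2989, P3 10.2360.
Lower quotas: P1 11, P2 5, P3 10 (sum 26, leaving 1 seat).
Remainders in descending order: P1 0.4651, P2 0.2989, P3 0.2360.
Largest remainder: P1 receives the extra seat.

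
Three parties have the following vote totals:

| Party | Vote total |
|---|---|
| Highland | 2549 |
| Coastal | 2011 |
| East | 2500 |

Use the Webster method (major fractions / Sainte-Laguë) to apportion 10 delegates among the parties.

Highland 4; Coastal 3; East 3

Standard divisor 7060/10 ≈ 706; standard quotas: Highland 3.610, Coastal 2.848, East 3.541.
Rounding to the nearest integer gives 4, 3, 4 = 11 seats, so the divisor must be adjusted.
With modified divisor 720: modified quotas Highland 3.540, Coastal 2.793, East 3.472.
Rounding to the nearest integer: Highland 4, Coastal 3, East 3 (total 10).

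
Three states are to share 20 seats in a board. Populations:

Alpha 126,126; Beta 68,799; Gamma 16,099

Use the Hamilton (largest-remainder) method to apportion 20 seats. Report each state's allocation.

Total 211024; standard divisor 211024/20 ≈ 10551.2.
Standard quotas: Alpha 11.9537, Beta 6.5205, Gamma 1.5258.
Lower quotas: Alpha 11, Beta 6, Gamma 1 (sum 18, leaving 2 seats).
Remainders in descending order: Alpha 0.9537, Gamma 0.5258, Beta 0.5205.
Largest remainders: Alpha, Gamma receive the extra seats.

Alpha 12, Beta 6, Gamma 2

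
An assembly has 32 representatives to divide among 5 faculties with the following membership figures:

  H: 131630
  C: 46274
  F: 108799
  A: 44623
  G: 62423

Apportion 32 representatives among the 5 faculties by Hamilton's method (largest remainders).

H=11, C=4, F=9, A=3, G=5

The standard divisor is 393749/32 ≈ 12304.656.
Standard quotas: H 10.6976, C 3.7607, F 8.8421, A 3.6265, G 5.0731.
Lower quotas: H 10, C 3, F 8, A 3, G 5 (sum 29, leaving 3 seats).
Remainders in descending order: F 0.8421, C 0.7607, H 0.6976, A 0.6265, G 0.0731.
The surplus seats go to F, C, H.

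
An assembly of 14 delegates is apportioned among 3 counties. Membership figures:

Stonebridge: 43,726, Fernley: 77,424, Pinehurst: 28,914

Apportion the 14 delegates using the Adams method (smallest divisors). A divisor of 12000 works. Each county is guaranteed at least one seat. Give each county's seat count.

With modified divisor 12000: modified quotas Stonebridge 3.644, Fernley 6.452, Pinehurst 2.409.
Rounding up: Stonebridge 4, Fernley 7, Pinehurst 3 (total 14).

Stonebridge: 4; Fernley: 7; Pinehurst: 3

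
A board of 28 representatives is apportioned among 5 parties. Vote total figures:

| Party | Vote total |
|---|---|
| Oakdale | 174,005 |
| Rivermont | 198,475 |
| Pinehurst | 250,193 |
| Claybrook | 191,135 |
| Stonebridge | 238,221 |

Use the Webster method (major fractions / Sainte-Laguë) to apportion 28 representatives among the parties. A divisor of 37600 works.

With modified divisor 37600: modified quotas Oakdale 4.628, Rivermont 5.279, Pinehurst 6.654, Claybrook 5.083, Stonebridge 6.336.
Rounding to the nearest integer: Oakdale 5, Rivermont 5, Pinehurst 7, Claybrook 5, Stonebridge 6 (total 28).

Oakdale 5, Rivermont 5, Pinehurst 7, Claybrook 5, Stonebridge 6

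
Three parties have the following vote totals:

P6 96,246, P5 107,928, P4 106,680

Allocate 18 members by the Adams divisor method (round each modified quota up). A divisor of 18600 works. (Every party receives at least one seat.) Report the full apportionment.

With modified divisor 18600: modified quotas P6 5.175, P5 5.803, P4 5.735.
Rounding up: P6 6, P5 6, P4 6 (total 18).

P6 6, P5 6, P4 6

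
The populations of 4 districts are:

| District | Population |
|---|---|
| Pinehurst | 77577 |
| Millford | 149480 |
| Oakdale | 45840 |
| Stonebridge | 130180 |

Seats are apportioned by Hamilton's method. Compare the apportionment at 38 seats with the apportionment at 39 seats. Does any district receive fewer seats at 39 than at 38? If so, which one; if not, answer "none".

Oakdale

At 38 seats: Pinehurst 7, Millford 14, Oakdale 5, Stonebridge 12.
At 39 seats: Pinehurst 8, Millford 14, Oakdale 4, Stonebridge 13.
Oakdale drops from 5 to 4.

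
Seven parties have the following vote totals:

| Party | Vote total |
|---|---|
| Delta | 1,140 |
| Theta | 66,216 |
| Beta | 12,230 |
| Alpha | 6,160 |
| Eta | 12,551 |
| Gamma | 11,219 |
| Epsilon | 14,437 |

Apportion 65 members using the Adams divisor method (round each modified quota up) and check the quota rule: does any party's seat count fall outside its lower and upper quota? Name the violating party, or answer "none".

Theta

Standard quotas: Delta 0.598, Theta 34.723, Beta 6.413, Alpha 3.230, Eta 6.582, Gamma 5.883, Epsilon 7.571.
Adams allocation: Delta 1, Theta 33, Beta 6, Alpha 4, Eta 7, Gamma 6, Epsilon 8.
Theta has quota 34.723 (lower 34, upper 35) but receives 33 — outside the quota interval.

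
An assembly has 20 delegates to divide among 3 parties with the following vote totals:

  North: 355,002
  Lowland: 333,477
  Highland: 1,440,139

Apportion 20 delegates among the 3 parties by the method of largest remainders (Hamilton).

North: 3, Lowland: 3, Highland: 14

Standard divisor: 2128618 ÷ 20 ≈ 106430.9.
Standard quotas: North 3.3355, Lowland 3.1333, Highland 13.5312.
Lower quotas: North 3, Lowland 3, Highland 13 (sum 19, leaving 1 seat).
Remainders in descending order: Highland 0.5312, North 0.3355, Lowland 0.1333.
The surplus seat goes to Highland.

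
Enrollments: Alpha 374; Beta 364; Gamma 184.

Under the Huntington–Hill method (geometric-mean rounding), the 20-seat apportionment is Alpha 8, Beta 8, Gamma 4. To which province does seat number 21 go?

Priority for the next seat is population ÷ (√(s·(s+1))).
Priorities: Alpha 44.076, Beta 42.898, Gamma 41.144.
Highest priority: Alpha.

Alpha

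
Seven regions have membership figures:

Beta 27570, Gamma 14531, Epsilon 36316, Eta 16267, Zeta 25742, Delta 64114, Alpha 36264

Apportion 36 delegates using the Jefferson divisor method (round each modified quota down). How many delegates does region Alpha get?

Standard divisor 220804/36 ≈ 6133.444; standard quotas: Beta 4.495, Gamma 2.369, Epsilon 5.921, Eta 2.652, Zeta 4.197, Delta 10.453, Alpha 5.913.
Rounding down gives 4, 2, 5, 2, 4, 10, 5 = 32 seats, so the divisor must be adjusted.
With modified divisor 5470: modified quotas Beta 5.040, Gamma 2.656, Epsilon 6.639, Eta 2.974, Zeta 4.706, Delta 11.721, Alpha 6.630.
Rounding down: Beta 5, Gamma 2, Epsilon 6, Eta 2, Zeta 4, Delta 11, Alpha 6 (total 36).
Alpha receives 6.

6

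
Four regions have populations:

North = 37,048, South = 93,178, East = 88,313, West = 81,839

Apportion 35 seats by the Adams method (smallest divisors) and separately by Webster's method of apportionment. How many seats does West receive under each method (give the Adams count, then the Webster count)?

9 and 10

Adams: North 5, South 11, East 10, West 9.
Webster: North 4, South 11, East 10, West 10.
West gets 9 under Adams and 10 under Webster.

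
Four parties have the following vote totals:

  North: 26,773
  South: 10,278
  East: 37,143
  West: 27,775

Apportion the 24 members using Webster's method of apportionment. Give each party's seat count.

North: 6, South: 2, East: 9, West: 7

Standard divisor 101969/24 ≈ 4248.708; standard quotas: North 6.301, South 2.419, East 8.742, West 6.537.
Rounding to the nearest integer gives North 6, South 2, East 9, West 7 — total 24, matching the house size, so no adjustment is needed.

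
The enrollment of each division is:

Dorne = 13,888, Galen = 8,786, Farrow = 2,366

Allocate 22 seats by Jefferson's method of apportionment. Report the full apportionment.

Dorne: 12, Galen: 8, Farrow: 2

Standard divisor 25040/22 ≈ 1138.182; standard quotas: Dorne 12.202, Galen 7.719, Farrow 2.079.
Rounding down gives 12, 7, 2 = 21 seats, so the divisor must be adjusted.
With modified divisor 1080: modified quotas Dorne 12.859, Galen 8.135, Farrow 2.191.
Rounding down: Dorne 12, Galen 8, Farrow 2 (total 22).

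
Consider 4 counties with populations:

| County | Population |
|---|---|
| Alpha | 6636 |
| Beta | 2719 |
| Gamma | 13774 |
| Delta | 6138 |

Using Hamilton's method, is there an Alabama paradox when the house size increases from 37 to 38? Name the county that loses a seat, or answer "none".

Beta

At 37 seats: Alpha 8, Beta 4, Gamma 17, Delta 8.
At 38 seats: Alpha 9, Beta 3, Gamma 18, Delta 8.
Beta drops from 4 to 3.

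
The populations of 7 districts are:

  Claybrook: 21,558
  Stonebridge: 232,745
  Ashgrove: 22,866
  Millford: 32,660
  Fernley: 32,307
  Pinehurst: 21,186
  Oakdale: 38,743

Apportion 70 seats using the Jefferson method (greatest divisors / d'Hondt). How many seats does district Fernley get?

5

Standard divisor 402065/70 ≈ 5743.786; standard quotas: Claybrook 3.753, Stonebridge 40.521, Ashgrove 3.981, Millford 5.686, Fernley 5.625, Pinehurst 3.689, Oakdale 6.745.
Rounding down gives 3, 40, 3, 5, 5, 3, 6 = 65 seats, so the divisor must be adjusted.
With modified divisor 5421.87: modified quotas Claybrook 3.976, Stonebridge 42.927, Ashgrove 4.217, Millford 6.024, Fernley 5.959, Pinehurst 3.908, Oakdale 7.146.
Rounding down: Claybrook 3, Stonebridge 42, Ashgrove 4, Millford 6, Fernley 5, Pinehurst 3, Oakdale 7 (total 70).
Fernley receives 5.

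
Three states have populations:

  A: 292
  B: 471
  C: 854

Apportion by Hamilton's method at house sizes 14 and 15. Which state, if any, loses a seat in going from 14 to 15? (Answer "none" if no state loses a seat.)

At 14 seats: A 3, B 4, C 7.
At 15 seats: A 3, B 4, C 8.
No state's allocation decreased.

none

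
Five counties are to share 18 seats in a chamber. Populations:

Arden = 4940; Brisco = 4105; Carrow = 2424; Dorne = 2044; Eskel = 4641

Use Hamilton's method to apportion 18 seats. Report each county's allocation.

Arden=5, Brisco=4, Carrow=2, Dorne=2, Eskel=5

Total 18154; standard divisor 18154/18 ≈ 1008.556.
Standard quotas: Arden 4.898, Brisco 4.070, Carrow 2.403, Dorne 2.027, Eskel 4.602.
Lower quotas: Arden 4, Brisco 4, Carrow 2, Dorne 2, Eskel 4 (sum 16, leaving 2 seats).
Remainders in descending order: Arden 0.898, Eskel 0.602, Carrow 0.403, Brisco 0.070, Dorne 0.027.
The surplus seats go to Arden, Eskel.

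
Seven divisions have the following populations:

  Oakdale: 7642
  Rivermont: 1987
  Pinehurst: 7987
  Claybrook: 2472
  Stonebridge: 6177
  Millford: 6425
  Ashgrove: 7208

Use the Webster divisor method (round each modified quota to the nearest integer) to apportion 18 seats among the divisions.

Oakdale 3, Rivermont 1, Pinehurst 4, Claybrook 1, Stonebridge 3, Millford 3, Ashgrove 3

Standard divisor 39898/18 ≈ 2216.556; standard quotas: Oakdale 3.448, Rivermont 0.896, Pinehurst 3.603, Claybrook 1.115, Stonebridge 2.787, Millford 2.899, Ashgrove 3.252.
Rounding to the nearest integer gives Oakdale 3, Rivermont 1, Pinehurst 4, Claybrook 1, Stonebridge 3, Millford 3, Ashgrove 3 — total 18, matching the house size, so no adjustment is needed.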